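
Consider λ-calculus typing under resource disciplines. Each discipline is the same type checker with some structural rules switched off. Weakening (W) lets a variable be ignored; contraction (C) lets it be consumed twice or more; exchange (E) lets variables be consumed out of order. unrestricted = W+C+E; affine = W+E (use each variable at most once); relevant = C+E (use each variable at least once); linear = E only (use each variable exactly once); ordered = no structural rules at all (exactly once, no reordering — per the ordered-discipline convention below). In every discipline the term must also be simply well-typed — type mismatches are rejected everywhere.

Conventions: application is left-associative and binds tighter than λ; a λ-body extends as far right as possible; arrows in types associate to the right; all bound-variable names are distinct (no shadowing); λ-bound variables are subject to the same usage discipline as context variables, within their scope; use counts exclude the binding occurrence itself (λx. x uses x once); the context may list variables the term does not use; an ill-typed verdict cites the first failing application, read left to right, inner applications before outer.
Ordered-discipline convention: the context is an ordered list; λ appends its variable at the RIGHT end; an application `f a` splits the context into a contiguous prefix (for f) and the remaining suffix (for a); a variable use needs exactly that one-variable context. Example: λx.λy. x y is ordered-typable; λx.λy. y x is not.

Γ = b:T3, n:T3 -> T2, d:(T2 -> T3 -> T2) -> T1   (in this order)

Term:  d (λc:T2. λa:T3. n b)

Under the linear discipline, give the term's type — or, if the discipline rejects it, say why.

not well-typed under linear — needs weakening: c, a unused
variable uses: b: 1×, n: 1×, d: 1×, c (bound): 0×, a (bound): 0×
uses in reading order: d, n, b
typing: ✓ — T1
per-discipline verdicts: ordered ✗, linear ✗, affine ✓, relevant ✗, unrestricted ✓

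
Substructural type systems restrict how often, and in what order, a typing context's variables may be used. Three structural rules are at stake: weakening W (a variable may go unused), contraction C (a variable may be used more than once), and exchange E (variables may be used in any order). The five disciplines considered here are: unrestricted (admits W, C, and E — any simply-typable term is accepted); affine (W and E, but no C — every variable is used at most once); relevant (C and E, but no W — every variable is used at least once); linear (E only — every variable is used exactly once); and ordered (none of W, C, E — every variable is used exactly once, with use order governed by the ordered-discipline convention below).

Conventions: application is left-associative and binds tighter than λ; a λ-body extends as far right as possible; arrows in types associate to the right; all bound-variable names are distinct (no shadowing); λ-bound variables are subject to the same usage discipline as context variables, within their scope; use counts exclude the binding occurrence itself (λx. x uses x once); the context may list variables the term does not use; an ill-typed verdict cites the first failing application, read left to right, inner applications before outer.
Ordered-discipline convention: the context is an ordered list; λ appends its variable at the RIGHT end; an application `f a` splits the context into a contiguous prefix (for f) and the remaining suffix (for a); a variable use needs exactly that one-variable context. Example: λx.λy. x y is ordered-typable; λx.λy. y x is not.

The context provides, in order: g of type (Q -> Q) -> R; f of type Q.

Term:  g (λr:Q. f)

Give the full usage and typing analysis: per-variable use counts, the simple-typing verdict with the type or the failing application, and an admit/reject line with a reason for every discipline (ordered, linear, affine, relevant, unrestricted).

usage: g=1; f=1; r [bound]=0
use order (left to right): g, f
typing: well-typed at R
ordered: ✗ — needs weakening: r unused
linear: ✗ — needs weakening: r unused
affine: ✓ — no duplicate uses among g, f, r
relevant: ✗ — needs weakening: r unused
unrestricted: ✓ — typability at R is all that's needed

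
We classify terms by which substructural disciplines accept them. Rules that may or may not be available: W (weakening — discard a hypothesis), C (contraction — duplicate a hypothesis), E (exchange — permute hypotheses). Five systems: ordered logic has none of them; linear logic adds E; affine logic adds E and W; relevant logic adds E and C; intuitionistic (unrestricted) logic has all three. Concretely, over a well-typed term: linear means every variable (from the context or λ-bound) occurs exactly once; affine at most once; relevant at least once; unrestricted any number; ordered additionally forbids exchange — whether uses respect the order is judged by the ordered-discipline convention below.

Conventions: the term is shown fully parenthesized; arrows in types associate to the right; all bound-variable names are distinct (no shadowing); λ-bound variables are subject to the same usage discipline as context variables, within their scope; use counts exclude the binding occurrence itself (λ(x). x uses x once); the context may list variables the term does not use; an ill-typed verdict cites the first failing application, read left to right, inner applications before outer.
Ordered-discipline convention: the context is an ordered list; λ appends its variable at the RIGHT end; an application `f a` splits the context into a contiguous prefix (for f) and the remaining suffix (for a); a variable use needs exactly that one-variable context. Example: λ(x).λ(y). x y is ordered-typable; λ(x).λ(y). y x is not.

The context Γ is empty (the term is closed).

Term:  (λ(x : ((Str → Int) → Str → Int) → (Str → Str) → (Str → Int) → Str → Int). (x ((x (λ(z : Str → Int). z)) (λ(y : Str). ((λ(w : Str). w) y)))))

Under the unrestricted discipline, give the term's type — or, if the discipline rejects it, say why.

term : (((Str → Int) → Str → Int) → (Str → Str) → (Str → Int) → Str → Int) → (Str → Str) → (Str → Int) → Str → Int
variable uses: x (λ-bound): 2; z (λ-bound): 1; y (λ-bound): 1; w (λ-bound): 1
uses in reading order: x, x, z, w, y
typing: the term checks, with type (((Str → Int) → Str → Int) → (Str → Str) → (Str → Int) → Str → Int) → (Str → Str) → (Str → Int) → Str → Int
all disciplines: ordered ✗ | linear ✗ | affine ✗ | relevant ✓ | unrestricted ✓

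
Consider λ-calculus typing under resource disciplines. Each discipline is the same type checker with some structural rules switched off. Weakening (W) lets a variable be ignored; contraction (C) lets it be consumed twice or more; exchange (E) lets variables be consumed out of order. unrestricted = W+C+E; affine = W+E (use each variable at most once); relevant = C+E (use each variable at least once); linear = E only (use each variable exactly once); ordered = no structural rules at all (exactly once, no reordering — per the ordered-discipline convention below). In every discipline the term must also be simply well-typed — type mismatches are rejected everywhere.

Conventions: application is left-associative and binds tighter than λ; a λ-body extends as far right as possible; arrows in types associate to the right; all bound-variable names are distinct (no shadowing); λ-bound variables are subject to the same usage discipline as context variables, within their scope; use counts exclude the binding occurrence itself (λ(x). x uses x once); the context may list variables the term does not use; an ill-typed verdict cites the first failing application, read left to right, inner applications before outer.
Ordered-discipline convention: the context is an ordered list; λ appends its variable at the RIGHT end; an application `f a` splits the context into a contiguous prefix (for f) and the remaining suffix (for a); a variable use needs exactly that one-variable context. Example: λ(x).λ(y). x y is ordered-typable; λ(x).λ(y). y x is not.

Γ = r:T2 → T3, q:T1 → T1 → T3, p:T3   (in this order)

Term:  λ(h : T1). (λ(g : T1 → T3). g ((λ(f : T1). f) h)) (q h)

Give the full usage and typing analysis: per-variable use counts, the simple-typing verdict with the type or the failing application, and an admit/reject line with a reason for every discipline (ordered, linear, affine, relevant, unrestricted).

usage: r=0, q=1, p=0, h (λ-bound)=2, g (λ-bound)=1, f (λ-bound)=1
uses in reading order: g, f, h, q, h
typing: ✓ — T1 → T3
ordered ✗ (needs contraction — h ×2; unused: r, p — weakening required)
linear ✗ (needs contraction — h ×2; unused: r, p — weakening required)
affine ✗ (needs contraction — h ×2)
relevant ✗ (unused: r, p — weakening required)
unrestricted ✓ (well-typed at T1 → T3; no restrictions here)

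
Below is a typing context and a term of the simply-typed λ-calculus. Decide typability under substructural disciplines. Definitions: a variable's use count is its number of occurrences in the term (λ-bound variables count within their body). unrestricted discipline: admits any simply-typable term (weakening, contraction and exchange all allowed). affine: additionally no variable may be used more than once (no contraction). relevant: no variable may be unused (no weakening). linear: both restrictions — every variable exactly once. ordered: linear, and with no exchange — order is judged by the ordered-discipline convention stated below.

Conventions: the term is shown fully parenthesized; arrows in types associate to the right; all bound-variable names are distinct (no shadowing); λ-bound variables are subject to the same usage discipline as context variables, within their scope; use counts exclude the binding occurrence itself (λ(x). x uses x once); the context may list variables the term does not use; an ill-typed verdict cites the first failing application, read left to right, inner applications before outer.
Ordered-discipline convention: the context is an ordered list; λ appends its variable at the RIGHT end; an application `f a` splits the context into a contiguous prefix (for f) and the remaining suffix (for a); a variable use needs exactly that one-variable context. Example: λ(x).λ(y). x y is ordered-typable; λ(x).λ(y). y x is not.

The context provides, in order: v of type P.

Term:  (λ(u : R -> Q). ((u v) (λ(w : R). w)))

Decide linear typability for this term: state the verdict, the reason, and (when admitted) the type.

no — the type mismatch rejects it
use counts: v=1; u (λ-bound)=1; w (λ-bound)=1
order of uses: u, v, w
typing: ill-typed: a function awaiting R gets P
summary: ordered ✗ | linear ✗ | affine ✗ | relevant ✗ | unrestricted ✗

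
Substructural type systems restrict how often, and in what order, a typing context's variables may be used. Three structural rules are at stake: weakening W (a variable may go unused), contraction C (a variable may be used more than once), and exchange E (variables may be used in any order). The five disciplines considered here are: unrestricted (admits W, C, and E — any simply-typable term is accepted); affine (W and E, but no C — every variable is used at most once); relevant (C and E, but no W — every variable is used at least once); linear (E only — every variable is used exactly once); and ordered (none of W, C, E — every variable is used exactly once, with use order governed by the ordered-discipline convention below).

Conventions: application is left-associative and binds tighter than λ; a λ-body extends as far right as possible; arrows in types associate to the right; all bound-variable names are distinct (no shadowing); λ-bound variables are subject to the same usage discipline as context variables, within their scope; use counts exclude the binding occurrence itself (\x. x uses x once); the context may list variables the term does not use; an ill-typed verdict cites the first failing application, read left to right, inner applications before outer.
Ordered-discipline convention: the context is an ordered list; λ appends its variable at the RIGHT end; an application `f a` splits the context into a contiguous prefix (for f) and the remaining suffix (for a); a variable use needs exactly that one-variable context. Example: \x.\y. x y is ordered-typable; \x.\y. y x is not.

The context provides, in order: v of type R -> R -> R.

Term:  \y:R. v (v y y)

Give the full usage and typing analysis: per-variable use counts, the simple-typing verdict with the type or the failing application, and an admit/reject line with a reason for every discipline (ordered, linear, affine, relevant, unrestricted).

counts: v=2; y (bound)=2
uses in reading order: v, v, y, y
typing: ✓ — R -> R -> R
ordered ✗ (v ×2, y ×2 used more than once (contraction))
linear ✗ (v ×2, y ×2 used more than once (contraction))
affine ✗ (v ×2, y ×2 used more than once (contraction))
relevant ✓ (none of v, y goes unused)
unrestricted ✓ (type-checks (R -> R -> R) and nothing is barred)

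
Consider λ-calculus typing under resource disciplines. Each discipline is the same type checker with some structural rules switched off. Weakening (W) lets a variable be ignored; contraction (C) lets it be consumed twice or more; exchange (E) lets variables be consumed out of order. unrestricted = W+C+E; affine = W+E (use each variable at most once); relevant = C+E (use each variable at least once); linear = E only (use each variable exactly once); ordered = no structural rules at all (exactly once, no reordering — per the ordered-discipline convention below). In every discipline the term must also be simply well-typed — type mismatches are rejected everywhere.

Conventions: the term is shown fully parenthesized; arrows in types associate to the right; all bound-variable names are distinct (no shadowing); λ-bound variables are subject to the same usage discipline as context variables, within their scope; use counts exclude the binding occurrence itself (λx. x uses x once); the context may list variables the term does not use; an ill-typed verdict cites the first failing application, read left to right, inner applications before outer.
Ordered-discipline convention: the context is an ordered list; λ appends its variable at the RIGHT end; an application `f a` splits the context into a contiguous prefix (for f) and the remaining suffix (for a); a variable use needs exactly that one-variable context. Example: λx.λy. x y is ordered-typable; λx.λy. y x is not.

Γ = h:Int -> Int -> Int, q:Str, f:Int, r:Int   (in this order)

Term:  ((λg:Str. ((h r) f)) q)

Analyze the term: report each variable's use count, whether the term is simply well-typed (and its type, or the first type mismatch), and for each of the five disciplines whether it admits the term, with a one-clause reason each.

usage: h: 1×; q: 1×; f: 1×; r: 1×; g (bound): 0×
use order (left to right): h, r, f, q
typing: the term checks, with type Int
ordered: ✗ — g never used (weakening)
linear: ✗ — g never used (weakening)
affine: ✓ — none of h, q, f, r, g used more than once
relevant: ✗ — g never used (weakening)
unrestricted: ✓ — type-checks (Int) and nothing is barred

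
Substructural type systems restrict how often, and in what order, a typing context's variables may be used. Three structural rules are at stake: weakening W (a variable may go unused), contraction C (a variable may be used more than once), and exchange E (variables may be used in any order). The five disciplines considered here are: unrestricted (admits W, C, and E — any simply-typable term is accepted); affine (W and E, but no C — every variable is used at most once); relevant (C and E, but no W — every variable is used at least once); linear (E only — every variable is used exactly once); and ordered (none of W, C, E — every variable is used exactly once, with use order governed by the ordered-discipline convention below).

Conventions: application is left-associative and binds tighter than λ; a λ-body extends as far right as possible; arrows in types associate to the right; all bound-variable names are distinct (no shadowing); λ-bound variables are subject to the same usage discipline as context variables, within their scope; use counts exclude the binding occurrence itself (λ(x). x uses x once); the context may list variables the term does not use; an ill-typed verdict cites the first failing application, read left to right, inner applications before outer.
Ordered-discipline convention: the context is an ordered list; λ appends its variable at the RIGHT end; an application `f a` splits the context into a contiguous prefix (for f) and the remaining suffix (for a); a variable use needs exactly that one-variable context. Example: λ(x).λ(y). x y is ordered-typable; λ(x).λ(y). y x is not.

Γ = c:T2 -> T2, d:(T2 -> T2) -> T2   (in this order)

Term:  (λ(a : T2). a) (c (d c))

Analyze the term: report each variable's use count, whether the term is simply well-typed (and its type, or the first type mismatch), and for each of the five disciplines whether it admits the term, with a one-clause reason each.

use counts: c=2; d=1; a (λ-bound)=1
order of uses: a, c, d, c
typing: well-typed — term : T2
ordered: ✗, c ×2 used more than once (contraction)
linear: ✗, c ×2 used more than once (contraction)
affine: ✗, c ×2 used more than once (contraction)
relevant: ✓, c, d, a: all used, weakening unneeded
unrestricted: ✓, typability at T2 is all that's needed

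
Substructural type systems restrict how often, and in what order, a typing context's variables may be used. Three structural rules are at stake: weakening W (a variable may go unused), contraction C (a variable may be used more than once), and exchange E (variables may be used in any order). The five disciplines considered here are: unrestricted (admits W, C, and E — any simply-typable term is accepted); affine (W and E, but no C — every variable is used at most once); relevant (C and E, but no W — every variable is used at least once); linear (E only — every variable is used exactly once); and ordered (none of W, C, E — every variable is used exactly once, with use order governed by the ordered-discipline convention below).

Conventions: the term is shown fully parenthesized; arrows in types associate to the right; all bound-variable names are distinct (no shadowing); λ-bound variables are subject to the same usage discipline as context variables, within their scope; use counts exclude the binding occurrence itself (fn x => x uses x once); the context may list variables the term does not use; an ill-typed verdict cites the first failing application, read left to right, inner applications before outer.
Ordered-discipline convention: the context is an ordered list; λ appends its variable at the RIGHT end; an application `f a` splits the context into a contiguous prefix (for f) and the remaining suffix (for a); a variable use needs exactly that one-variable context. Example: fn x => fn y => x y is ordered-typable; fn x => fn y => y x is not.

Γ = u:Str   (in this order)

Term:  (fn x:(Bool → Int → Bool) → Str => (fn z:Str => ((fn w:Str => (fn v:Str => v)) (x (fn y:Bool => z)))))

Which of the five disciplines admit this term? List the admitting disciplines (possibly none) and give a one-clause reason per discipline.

admitting disciplines: none
usage: u ×0, x (bound) ×1, z (bound) ×1, w (bound) ×0, v (bound) ×1, y (bound) ×0
uses in reading order: v, x, z
typing: ill-typed: an application expects Bool → Int → Bool but receives Bool → Str
ordered ✗ (a type mismatch blocks all five)
linear ✗ (the type mismatch rejects it)
affine ✗ (not simply typable)
relevant ✗ (fails simple typing)
unrestricted ✗ (a type mismatch blocks all five)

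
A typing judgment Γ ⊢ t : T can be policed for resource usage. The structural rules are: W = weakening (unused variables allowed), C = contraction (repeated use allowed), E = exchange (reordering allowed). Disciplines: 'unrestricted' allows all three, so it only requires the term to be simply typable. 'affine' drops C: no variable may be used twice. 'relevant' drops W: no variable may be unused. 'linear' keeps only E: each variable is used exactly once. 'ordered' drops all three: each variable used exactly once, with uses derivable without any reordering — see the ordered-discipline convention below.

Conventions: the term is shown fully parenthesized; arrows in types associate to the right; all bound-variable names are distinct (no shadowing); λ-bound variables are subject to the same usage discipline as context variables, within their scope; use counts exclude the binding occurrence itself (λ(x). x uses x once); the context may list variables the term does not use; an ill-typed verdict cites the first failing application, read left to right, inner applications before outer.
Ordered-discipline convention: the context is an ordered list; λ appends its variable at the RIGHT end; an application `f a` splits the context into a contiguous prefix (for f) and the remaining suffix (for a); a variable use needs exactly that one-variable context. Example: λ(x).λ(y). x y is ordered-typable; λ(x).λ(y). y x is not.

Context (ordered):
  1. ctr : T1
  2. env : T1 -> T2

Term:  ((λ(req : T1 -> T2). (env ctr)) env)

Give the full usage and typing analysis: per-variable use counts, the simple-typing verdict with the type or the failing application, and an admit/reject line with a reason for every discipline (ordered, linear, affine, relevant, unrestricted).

usage: ctr=1, env=2, req (bound)=0
use order (left to right): env, ctr, env
typing: ✓ — T2
ordered ✗ (env ×2 used more than once (contraction); req never used (weakening))
linear ✗ (env ×2 used more than once (contraction); req never used (weakening))
affine ✗ (env ×2 used more than once (contraction))
relevant ✗ (req never used (weakening))
unrestricted ✓ (well-typed at T2; no restrictions here)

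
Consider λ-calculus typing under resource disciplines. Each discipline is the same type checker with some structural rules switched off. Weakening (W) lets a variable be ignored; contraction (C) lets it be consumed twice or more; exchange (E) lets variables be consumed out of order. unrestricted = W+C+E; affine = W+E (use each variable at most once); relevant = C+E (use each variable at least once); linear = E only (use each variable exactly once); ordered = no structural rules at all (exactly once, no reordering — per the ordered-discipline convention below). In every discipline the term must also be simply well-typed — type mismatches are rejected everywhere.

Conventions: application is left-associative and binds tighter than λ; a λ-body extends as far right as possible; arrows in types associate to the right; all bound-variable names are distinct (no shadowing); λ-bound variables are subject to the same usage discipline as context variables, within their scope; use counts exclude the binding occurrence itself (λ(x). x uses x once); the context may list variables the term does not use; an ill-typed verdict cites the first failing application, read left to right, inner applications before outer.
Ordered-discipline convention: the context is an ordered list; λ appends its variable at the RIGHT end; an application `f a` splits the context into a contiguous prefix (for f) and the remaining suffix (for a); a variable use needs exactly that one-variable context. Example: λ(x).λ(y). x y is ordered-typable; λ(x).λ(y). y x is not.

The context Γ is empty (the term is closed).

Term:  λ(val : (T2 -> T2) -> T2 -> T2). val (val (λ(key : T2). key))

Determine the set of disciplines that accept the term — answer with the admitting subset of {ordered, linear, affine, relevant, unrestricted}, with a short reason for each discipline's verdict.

admitted in: relevant, unrestricted
use counts: val [bound]=2; key [bound]=1
order of uses: val, val, key
typing: ✓ — ((T2 -> T2) -> T2 -> T2) -> T2 -> T2
ordered ✗ (needs contraction — val ×2)
linear ✗ (needs contraction — val ×2)
affine ✗ (needs contraction — val ×2)
relevant ✓ (every one of val, key appears)
unrestricted ✓ (type-checks (((T2 -> T2) -> T2 -> T2) -> T2 -> T2) and nothing is barred)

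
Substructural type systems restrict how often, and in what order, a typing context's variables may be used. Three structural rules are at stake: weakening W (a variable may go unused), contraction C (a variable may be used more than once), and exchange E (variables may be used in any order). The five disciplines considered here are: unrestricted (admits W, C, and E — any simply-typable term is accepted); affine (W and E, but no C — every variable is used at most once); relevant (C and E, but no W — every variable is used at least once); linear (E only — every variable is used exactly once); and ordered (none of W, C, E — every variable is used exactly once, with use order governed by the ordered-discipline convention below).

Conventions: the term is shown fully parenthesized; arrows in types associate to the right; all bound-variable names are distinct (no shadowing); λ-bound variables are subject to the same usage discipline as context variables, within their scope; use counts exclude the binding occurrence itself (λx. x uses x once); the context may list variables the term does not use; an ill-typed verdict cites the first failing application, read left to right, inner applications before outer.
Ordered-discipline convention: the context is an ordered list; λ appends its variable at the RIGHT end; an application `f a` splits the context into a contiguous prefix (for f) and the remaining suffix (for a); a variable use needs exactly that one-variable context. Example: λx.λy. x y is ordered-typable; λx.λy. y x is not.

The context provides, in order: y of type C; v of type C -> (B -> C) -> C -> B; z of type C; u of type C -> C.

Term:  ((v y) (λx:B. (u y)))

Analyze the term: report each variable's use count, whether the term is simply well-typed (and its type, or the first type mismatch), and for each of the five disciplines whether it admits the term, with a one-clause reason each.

use counts: y: 2; v: 1; z: 0; u: 1; x (bound): 0
uses in reading order: v, y, u, y
typing: the term checks, with type C -> B
ordered: ✗, needs contraction — y ×2; z, x never used (weakening)
linear: ✗, needs contraction — y ×2; z, x never used (weakening)
affine: ✗, needs contraction — y ×2
relevant: ✗, z, x never used (weakening)
unrestricted: ✓, well-typed at C -> B; no restrictions here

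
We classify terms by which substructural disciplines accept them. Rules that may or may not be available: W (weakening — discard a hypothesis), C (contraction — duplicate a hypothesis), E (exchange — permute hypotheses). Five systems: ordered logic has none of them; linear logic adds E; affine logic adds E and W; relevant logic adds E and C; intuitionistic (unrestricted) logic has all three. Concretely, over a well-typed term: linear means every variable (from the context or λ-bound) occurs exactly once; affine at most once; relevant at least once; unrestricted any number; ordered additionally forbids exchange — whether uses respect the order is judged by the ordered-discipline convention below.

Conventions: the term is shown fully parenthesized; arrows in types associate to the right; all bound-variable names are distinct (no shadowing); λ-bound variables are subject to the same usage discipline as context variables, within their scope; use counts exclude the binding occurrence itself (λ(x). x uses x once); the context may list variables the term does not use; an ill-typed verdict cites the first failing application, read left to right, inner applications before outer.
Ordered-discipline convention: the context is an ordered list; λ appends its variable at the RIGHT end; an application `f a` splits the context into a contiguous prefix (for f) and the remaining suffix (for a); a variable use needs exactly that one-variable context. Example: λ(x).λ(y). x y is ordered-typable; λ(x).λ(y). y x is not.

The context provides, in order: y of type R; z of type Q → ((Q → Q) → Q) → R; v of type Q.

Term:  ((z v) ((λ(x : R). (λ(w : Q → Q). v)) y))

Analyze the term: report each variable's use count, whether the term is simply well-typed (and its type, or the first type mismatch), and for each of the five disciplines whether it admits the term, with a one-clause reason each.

variable uses: y=1, z=1, v=2, x (λ-bound)=0, w (λ-bound)=0
uses in reading order: z, v, v, y
typing: well-typed — term : R
ordered ✗ (uses contraction: v ×2; x, w left unused)
linear ✗ (uses contraction: v ×2; x, w left unused)
affine ✗ (uses contraction: v ×2)
relevant ✗ (x, w left unused)
unrestricted ✓ (type-checks (R) and nothing is barred)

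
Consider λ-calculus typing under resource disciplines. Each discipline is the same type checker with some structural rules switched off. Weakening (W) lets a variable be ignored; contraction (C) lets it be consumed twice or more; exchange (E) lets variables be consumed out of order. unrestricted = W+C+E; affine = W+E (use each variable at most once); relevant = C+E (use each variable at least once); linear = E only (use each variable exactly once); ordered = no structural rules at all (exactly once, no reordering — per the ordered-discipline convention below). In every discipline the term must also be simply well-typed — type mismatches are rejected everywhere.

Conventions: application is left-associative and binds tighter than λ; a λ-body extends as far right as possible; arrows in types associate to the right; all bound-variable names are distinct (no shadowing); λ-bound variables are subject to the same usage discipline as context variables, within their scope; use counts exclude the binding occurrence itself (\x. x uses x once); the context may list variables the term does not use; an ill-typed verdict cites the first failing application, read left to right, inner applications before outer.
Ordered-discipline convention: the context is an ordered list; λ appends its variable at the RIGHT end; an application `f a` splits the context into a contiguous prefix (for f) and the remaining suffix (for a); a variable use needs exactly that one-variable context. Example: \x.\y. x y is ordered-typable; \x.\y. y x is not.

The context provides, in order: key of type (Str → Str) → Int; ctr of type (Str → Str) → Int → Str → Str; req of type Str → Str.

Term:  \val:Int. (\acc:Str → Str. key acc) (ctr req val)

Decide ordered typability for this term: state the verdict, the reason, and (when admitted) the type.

yes — one use each (key, ctr, req, val, acc); ordered split holds; term : Int → Int
usage: key: 1×; ctr: 1×; req: 1×; val [bound]: 1×; acc [bound]: 1×
use order (left to right): key, acc, ctr, req, val
typing: ✓ — Int → Int
summary: ordered ✓; linear ✓; affine ✓; relevant ✓; unrestricted ✓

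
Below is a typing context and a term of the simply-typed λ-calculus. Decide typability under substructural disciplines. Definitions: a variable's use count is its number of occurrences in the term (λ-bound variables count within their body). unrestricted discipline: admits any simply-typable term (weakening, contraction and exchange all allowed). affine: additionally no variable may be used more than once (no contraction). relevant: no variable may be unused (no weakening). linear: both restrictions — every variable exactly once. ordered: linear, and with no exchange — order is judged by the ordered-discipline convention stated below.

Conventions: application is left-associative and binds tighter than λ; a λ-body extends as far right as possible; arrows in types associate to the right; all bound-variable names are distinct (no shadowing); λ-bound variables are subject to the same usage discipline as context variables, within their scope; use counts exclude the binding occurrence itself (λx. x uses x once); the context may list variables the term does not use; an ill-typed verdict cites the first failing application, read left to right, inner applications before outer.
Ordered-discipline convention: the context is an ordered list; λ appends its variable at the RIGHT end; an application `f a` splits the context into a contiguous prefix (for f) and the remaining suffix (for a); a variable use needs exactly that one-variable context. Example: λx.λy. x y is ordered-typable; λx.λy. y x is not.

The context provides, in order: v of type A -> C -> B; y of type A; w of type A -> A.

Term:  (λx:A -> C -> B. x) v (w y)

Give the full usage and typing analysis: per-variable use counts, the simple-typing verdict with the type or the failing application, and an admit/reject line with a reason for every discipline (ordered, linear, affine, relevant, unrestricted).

use counts: v: 1, y: 1, w: 1, x (bound): 1
use order (left to right): x, v, w, y
typing: the term checks, with type C -> B
ordered: ✗, use order x, v, w, y needs exchange
linear: ✓, single use per variable (v, y, w, x)
affine: ✓, v, y, w, x: no repeats, contraction unneeded
relevant: ✓, every one of v, y, w, x appears
unrestricted: ✓, well-typed at C -> B; no restrictions here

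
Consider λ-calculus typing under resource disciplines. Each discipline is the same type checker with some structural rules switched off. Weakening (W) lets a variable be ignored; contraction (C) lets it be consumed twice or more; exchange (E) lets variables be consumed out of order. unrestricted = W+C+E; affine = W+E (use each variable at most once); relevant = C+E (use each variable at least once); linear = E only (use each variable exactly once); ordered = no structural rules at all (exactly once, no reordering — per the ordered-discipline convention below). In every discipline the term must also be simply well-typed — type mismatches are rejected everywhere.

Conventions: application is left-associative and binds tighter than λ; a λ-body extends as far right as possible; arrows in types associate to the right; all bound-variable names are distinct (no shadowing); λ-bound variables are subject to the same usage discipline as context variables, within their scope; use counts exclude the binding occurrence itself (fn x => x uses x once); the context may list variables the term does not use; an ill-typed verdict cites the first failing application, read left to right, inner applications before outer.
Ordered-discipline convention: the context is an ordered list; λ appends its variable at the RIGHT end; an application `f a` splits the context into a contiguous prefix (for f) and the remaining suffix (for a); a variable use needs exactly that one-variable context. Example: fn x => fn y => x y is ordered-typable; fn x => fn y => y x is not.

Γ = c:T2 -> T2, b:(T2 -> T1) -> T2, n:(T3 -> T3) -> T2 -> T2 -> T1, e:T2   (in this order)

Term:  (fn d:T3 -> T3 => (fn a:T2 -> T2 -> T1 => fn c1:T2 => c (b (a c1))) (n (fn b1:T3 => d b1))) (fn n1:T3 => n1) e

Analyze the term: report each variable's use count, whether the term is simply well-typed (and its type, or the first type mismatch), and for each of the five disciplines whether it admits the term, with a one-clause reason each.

counts: c: 1, b: 1, n: 1, e: 1, d [bound]: 1, a [bound]: 1, c1 [bound]: 1, b1 [bound]: 1, n1 [bound]: 1
use order (left to right): c, b, a, c1, n, d, b1, n1, e
typing: well-typed at T2
ordered: ✓ — single-use (c, b, n, e, d, a, c1, b1, n1), ordered derivation ok
linear: ✓ — c, b, n, e, d, a, c1, b1, n1: one use apiece
affine: ✓ — none of c, b, n, e, d, a, c1, b1, n1 used more than once
relevant: ✓ — at least one use each (c, b, n, e, d, a, c1, b1, n1)
unrestricted: ✓ — simply typable at T2; W, C, E all held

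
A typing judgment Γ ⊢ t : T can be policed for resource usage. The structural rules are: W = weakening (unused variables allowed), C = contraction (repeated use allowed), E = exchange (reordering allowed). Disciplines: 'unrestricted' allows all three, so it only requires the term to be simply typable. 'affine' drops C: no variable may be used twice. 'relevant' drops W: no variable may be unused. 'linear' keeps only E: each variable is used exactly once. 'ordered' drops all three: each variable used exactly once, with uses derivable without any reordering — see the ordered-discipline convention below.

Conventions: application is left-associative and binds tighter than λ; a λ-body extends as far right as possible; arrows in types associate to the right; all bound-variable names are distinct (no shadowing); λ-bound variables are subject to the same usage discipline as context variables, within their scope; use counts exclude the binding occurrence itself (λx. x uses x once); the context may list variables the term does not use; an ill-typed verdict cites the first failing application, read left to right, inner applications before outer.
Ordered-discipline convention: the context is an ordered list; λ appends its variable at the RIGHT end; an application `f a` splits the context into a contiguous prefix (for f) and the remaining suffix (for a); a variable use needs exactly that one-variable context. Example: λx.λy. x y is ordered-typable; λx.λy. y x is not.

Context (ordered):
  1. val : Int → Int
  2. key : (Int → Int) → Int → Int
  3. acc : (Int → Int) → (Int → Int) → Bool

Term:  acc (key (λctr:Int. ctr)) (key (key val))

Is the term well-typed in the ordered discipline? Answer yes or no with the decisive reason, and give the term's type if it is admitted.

no — key ×3 used more than once (contraction)
variable uses: val: 1×; key: 3×; acc: 1×; ctr (λ-bound): 1×
use order (left to right): acc, key, ctr, key, key, val
typing: the term checks, with type Bool
per-discipline verdicts: ordered ✗ | linear ✗ | affine ✗ | relevant ✓ | unrestricted ✓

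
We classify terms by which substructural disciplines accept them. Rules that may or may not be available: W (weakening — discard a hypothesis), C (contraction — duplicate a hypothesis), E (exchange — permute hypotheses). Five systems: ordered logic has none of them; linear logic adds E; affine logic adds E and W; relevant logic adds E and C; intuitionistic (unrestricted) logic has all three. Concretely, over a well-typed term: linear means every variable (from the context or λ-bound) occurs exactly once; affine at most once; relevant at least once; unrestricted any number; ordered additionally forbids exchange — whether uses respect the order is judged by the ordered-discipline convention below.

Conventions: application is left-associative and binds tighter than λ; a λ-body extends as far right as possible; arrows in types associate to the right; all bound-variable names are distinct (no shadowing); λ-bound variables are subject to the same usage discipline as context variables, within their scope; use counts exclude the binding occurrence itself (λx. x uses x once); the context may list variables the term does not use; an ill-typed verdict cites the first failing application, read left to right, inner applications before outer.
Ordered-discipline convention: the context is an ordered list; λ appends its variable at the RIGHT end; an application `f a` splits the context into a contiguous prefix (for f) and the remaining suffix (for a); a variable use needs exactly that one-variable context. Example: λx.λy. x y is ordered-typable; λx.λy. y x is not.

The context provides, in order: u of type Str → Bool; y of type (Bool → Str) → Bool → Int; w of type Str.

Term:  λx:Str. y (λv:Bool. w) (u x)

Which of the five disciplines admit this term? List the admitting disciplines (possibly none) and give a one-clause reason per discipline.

admitted in: affine, unrestricted
usage: u=1; y=1; w=1; x (λ-bound)=1; v (λ-bound)=0
uses in reading order: y, w, u, x
typing: the term checks, with type Str → Int
ordered: ✗ — v left unused
linear: ✗ — v left unused
affine: ✓ — no duplicate uses among u, y, w, x, v
relevant: ✗ — v left unused
unrestricted: ✓ — well-typed at Str → Int; no restrictions here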